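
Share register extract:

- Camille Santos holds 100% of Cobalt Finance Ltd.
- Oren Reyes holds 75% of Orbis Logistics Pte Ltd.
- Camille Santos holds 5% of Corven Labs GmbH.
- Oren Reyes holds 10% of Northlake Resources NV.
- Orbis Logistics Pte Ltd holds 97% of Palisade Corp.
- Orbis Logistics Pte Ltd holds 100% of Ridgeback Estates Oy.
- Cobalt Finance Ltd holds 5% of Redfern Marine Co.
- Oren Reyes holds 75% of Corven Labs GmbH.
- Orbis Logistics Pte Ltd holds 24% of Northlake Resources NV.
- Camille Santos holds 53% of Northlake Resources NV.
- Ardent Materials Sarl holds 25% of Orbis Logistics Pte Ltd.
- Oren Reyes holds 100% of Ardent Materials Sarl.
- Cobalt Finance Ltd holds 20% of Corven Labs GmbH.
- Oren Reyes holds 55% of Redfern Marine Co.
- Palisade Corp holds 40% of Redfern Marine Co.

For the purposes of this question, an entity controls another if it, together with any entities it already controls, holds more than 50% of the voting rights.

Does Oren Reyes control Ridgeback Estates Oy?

Oren holds 100% of Ardent, so Oren controls Ardent.
Ardent and Oren together hold 25% + 75% = 100% of Orbis, so Oren controls Orbis.
Orbis holds 100% of Ridgeback, so Oren controls Ridgeback.

Yes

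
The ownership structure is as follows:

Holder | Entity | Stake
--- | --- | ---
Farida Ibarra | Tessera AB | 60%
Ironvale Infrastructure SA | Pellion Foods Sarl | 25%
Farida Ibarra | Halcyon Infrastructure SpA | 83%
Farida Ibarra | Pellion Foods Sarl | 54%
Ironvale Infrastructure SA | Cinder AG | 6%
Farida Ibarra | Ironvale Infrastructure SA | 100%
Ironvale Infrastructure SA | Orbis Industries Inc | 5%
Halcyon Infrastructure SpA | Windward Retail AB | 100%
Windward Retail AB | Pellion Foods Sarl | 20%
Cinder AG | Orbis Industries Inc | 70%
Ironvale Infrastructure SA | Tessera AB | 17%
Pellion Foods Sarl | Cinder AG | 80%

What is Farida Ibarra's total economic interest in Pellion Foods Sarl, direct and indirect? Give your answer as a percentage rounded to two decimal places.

95.60%

Farida reaches Pellion along 3 paths.
Direct stake: 54% = 54%.
Via Halcyon → Windward: 83% × 100% × 20% = 16.6%.
Via Ironvale: 100% × 25% = 25%.
Total: 54% + 16.6% + 25% = 95.6%.
Rounded: 95.60%.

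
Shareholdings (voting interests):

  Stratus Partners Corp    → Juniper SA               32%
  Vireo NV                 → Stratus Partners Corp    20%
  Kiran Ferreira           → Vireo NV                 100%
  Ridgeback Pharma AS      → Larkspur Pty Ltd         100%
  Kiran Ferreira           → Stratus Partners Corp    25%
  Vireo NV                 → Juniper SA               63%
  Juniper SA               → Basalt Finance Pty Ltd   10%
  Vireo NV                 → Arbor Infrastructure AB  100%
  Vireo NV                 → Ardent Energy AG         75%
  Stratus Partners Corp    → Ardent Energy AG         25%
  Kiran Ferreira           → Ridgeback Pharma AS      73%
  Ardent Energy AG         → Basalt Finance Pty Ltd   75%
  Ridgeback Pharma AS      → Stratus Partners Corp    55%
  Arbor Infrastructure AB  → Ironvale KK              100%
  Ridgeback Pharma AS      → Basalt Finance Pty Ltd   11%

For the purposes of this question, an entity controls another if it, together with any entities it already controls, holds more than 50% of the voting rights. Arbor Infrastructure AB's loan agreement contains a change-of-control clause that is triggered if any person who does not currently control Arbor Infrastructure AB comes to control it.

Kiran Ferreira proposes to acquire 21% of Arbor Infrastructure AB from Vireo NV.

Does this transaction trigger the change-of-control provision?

The purchase adds only to Kiran's holdings (Vireo's stake shrinks), so Kiran is the only person who could newly come to control Arbor.
Kiran holds 100% of Vireo, so Kiran controls Vireo.
Vireo holds 100% of Arbor, so Kiran controls Arbor.
So Kiran already controls Arbor before the transaction.
After the purchase, Kiran holds 21% of Arbor directly, and Vireo's stake falls to 79%.
Kiran controlled Arbor already, so this is not a new person acquiring control; every other person's position is unchanged or reduced.
No new person acquires control, so the clause is not triggered.

No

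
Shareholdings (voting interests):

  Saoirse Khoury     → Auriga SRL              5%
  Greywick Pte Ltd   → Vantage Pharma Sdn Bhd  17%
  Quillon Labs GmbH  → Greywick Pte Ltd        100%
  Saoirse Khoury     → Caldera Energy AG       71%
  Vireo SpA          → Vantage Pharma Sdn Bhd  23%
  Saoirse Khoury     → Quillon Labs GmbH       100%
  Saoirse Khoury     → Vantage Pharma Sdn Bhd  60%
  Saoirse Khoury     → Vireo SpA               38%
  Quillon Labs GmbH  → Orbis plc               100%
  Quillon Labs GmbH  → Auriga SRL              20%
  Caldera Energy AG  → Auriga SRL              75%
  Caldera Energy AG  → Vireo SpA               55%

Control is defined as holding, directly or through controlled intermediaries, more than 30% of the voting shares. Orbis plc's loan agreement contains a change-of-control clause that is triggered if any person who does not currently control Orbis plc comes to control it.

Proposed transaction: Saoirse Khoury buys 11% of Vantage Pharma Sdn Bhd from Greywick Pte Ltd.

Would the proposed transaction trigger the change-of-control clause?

The purchase adds only to Saoirse's holdings (Greywick's stake shrinks), so Saoirse is the only person who could newly come to control Orbis.
Saoirse holds 100% of Quillon, so Saoirse controls Quillon.
Quillon holds 100% of Orbis, so Saoirse controls Orbis.
So Saoirse already controls Orbis before the transaction.
After the purchase, Saoirse's direct stake in Vantage rises to 60% + 11% = 71%, and Greywick's stake falls to 6%.
Saoirse controlled Orbis already, so this is not a new person acquiring control; every other person's position is unchanged or reduced.
No new person acquires control, so the clause is not triggered.

No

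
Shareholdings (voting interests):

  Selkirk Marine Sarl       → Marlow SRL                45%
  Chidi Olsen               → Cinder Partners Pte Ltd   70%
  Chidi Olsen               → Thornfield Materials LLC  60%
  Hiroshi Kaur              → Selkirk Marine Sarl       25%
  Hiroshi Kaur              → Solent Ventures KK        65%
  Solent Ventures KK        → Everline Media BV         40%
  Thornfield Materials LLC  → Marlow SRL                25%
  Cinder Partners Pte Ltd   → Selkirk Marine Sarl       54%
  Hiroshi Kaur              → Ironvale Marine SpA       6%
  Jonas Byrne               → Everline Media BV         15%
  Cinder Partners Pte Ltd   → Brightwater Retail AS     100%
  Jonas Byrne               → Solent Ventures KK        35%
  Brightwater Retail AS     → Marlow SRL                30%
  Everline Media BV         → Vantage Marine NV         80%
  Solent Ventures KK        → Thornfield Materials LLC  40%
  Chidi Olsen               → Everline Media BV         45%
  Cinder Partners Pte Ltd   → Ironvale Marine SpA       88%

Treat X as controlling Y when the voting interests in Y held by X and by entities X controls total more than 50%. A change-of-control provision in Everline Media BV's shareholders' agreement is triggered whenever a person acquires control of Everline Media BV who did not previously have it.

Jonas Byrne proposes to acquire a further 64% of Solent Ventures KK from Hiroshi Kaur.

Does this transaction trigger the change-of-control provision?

Yes

The purchase adds only to Jonas's holdings (Hiroshi's stake shrinks), so Jonas is the only person who could newly come to control Everline.
Jonas's largest direct stake is 35% in Solent, which does not meet the threshold, so Jonas controls no company.
In Everline, Jonas's side holds only 15%, not > 50%.
So before the transaction, Jonas does not control Everline.
After the purchase, Jonas's direct stake in Solent rises to 35% + 64% = 99%, and Hiroshi's stake falls to 1%.
Jonas holds 99% of Solent, so Jonas controls Solent.
Jonas and Solent together hold 15% + 40% = 55% of Everline, so Jonas controls Everline.
Jonas did not control Everline before and does after, so the clause is triggered.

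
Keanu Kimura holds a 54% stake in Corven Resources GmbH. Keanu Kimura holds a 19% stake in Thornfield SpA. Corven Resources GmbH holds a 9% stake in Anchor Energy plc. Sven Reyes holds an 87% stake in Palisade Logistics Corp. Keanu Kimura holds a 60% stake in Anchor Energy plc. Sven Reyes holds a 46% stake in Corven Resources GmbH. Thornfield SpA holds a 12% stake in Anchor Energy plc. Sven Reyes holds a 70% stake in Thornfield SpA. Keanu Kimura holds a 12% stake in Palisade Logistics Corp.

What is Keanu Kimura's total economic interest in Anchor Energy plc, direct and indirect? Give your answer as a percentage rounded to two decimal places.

Keanu reaches Anchor along 3 paths.
Via Corven: 54% × 9% = 4.86%.
Via Thornfield: 19% × 12% = 2.28%.
Direct stake: 60% = 60%.
Total: 4.86% + 2.28% + 60% = 67.14%.

67.14%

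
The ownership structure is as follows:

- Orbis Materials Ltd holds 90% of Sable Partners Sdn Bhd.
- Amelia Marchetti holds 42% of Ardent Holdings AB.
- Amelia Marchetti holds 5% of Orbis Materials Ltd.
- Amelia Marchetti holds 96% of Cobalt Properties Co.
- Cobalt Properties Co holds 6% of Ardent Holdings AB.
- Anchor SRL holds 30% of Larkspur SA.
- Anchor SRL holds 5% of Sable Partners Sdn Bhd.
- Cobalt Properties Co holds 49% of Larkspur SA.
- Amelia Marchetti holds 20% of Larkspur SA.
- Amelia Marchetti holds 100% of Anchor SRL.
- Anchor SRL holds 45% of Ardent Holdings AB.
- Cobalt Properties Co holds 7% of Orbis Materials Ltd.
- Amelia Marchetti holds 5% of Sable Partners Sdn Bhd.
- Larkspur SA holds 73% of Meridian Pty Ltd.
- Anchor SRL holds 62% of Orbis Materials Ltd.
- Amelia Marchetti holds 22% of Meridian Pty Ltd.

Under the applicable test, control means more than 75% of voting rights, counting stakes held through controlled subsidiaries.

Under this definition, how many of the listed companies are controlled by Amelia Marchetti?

Amelia holds 96% of Cobalt, so Amelia controls Cobalt.
Amelia holds 100% of Anchor, so Amelia controls Anchor.
Anchor and Cobalt and Amelia together hold 30% + 49% + 20% = 99% of Larkspur, so Amelia controls Larkspur.
Cobalt and Amelia and Anchor together hold 6% + 42% + 45% = 93% of Ardent, so Amelia controls Ardent.
Larkspur and Amelia together hold 73% + 22% = 95% of Meridian, so Amelia controls Meridian.
No other company's threshold is met.
Amelia controls 5 companies.

5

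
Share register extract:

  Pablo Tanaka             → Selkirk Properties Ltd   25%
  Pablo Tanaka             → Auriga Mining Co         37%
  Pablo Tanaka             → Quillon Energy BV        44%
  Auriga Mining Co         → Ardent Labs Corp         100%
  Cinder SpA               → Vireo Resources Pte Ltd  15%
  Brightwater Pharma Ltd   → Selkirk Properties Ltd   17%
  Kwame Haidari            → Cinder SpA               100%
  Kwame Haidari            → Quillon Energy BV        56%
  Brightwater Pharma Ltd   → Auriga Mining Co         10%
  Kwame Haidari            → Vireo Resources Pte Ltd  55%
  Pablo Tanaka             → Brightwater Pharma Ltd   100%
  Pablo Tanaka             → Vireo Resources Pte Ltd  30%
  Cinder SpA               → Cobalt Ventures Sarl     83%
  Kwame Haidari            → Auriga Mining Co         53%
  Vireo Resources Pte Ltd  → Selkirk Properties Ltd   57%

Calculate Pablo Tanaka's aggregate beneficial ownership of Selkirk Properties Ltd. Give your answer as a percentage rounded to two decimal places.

Pablo reaches Selkirk along 3 paths.
Direct stake: 25% = 25%.
Via Brightwater: 100% × 17% = 17%.
Via Vireo: 30% × 57% = 17.1%.
Total: 25% + 17% + 17.1% = 59.1%.
Rounded: 59.10%.

59.10%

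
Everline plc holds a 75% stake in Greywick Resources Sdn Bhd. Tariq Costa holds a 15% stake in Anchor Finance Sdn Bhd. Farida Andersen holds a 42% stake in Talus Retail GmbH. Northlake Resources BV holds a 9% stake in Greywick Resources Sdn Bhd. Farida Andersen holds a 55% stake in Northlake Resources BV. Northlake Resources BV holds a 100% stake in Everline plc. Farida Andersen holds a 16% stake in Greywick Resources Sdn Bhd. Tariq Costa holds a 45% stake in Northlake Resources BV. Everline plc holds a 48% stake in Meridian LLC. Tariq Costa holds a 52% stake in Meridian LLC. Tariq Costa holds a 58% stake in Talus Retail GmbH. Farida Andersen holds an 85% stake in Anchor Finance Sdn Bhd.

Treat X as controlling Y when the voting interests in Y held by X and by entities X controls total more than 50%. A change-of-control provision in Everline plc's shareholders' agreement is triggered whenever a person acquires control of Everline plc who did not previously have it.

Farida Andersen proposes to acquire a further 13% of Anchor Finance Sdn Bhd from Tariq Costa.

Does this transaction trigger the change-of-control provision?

No

The purchase adds only to Farida's holdings (Tariq's stake shrinks), so Farida is the only person who could newly come to control Everline.
Farida holds 55% of Northlake, so Farida controls Northlake.
Northlake holds 100% of Everline, so Farida controls Everline.
So Farida already controls Everline before the transaction.
After the purchase, Farida's direct stake in Anchor rises to 85% + 13% = 98%, and Tariq's stake falls to 2%.
Farida controlled Everline already, so this is not a new person acquiring control; every other person's position is unchanged or reduced.
No new person acquires control, so the clause is not triggered.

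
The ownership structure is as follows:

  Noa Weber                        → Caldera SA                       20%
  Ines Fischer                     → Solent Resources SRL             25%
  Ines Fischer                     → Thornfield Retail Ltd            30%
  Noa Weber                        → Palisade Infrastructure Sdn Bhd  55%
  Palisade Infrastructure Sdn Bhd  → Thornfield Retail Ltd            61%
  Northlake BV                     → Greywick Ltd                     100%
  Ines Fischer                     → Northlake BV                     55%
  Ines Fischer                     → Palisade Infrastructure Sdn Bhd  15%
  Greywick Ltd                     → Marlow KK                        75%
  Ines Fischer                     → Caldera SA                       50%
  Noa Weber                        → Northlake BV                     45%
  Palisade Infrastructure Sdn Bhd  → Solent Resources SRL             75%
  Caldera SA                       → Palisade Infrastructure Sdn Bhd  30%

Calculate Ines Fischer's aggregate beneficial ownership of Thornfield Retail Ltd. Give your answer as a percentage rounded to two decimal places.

Ines reaches Thornfield along 3 paths.
Direct stake: 30% = 30%.
Via Caldera → Palisade: 50% × 30% × 61% = 9.15%.
Via Palisade: 15% × 61% = 9.15%.
Total: 30% + 9.15% + 9.15% = 48.3%.
Rounded: 48.30%.

48.30%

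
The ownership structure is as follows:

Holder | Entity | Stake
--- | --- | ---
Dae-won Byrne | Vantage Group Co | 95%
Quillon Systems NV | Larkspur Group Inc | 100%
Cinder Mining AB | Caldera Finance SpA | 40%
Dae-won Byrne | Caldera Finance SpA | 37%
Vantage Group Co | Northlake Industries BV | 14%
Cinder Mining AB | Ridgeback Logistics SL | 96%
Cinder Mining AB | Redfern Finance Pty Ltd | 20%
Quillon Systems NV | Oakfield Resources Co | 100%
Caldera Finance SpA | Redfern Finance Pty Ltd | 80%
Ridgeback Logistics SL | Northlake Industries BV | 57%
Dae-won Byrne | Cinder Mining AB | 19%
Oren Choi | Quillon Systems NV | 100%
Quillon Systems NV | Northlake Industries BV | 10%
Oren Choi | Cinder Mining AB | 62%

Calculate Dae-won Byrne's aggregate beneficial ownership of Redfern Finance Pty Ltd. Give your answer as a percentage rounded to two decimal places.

Dae-won reaches Redfern along 3 paths.
Via Cinder → Caldera: 19% × 40% × 80% = 6.08%.
Via Caldera: 37% × 80% = 29.6%.
Via Cinder: 19% × 20% = 3.8%.
Total: 6.08% + 29.6% + 3.8% = 39.48%.

39.48%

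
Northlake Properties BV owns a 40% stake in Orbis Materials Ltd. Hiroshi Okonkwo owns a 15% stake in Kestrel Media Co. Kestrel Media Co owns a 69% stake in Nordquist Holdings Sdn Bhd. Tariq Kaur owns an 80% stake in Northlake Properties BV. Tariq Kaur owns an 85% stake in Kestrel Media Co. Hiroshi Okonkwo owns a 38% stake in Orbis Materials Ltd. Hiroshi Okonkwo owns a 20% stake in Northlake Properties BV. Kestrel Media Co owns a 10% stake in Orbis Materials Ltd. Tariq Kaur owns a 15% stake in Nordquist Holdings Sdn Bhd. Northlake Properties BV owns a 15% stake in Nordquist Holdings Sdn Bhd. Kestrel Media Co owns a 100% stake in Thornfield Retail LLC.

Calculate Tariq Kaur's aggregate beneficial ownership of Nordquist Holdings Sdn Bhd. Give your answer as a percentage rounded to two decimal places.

85.65%

Tariq reaches Nordquist along 3 paths.
Direct stake: 15% = 15%.
Via Northlake: 80% × 15% = 12%.
Via Kestrel: 85% × 69% = 58.65%.
Total: 15% + 12% + 58.65% = 85.65%.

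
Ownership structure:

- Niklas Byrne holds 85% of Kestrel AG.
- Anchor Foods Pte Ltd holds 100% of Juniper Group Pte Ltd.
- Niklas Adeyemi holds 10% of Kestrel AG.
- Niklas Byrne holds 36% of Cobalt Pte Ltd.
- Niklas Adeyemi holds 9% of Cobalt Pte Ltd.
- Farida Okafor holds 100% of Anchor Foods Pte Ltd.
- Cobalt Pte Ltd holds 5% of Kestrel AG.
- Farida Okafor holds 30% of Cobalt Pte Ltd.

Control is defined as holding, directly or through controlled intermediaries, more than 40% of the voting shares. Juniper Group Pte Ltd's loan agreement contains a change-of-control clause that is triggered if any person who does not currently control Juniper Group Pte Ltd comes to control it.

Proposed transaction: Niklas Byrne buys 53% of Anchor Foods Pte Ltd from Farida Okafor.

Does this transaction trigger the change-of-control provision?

The purchase adds only to Niklas Byrne's holdings (Farida's stake shrinks), so Niklas Byrne is the only person who could newly come to control Juniper.
Niklas Byrne holds 85% of Kestrel, so Niklas Byrne controls Kestrel.
Neither Niklas Byrne nor any entity Niklas Byrne controls holds any voting interest in Juniper.
So before the transaction, Niklas Byrne does not control Juniper.
After the purchase, Niklas Byrne holds 53% of Anchor directly, and Farida's stake falls to 47%.
Niklas Byrne holds 53% of Anchor, so Niklas Byrne controls Anchor.
Anchor holds 100% of Juniper, so Niklas Byrne controls Juniper.
Niklas Byrne did not control Juniper before and does after, so the clause is triggered.

Yes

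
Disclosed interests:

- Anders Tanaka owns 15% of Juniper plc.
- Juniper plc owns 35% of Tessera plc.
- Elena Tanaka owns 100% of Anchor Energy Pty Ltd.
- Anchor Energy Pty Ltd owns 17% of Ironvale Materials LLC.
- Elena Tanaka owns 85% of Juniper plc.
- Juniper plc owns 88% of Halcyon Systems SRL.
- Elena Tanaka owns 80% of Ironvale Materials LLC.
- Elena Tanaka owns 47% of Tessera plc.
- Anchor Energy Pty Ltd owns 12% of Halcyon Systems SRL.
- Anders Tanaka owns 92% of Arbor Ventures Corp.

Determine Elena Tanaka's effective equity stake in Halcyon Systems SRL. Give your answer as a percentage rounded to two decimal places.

Elena reaches Halcyon along 2 paths.
Via Anchor: 100% × 12% = 12%.
Via Juniper: 85% × 88% = 74.8%.
Total: 12% + 74.8% = 86.8%.
Rounded: 86.80%.

86.80%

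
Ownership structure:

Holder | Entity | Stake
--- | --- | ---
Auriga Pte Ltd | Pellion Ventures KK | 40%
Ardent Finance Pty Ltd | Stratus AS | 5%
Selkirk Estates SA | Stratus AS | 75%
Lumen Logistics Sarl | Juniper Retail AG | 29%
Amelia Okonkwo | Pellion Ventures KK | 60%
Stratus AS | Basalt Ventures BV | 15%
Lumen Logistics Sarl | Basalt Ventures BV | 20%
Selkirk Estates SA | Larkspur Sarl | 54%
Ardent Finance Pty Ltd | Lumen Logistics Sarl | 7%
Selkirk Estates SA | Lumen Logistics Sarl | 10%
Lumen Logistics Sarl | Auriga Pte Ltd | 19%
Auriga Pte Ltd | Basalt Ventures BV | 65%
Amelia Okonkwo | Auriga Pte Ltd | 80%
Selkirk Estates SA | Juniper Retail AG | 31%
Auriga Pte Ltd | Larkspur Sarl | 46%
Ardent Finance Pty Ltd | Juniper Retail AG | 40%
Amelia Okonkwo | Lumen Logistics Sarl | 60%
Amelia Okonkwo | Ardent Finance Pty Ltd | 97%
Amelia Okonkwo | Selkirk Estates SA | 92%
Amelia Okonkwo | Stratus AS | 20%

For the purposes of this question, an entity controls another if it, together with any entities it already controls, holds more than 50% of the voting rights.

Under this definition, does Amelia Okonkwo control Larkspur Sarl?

Yes

Amelia holds 92% of Selkirk, so Amelia controls Selkirk.
Amelia holds 97% of Ardent, so Amelia controls Ardent.
Ardent and Selkirk and Amelia together hold 7% + 10% + 60% = 77% of Lumen, so Amelia controls Lumen.
Lumen and Amelia together hold 19% + 80% = 99% of Auriga, so Amelia controls Auriga.
Selkirk and Auriga together hold 54% + 46% = 100% of Larkspur, so Amelia controls Larkspur.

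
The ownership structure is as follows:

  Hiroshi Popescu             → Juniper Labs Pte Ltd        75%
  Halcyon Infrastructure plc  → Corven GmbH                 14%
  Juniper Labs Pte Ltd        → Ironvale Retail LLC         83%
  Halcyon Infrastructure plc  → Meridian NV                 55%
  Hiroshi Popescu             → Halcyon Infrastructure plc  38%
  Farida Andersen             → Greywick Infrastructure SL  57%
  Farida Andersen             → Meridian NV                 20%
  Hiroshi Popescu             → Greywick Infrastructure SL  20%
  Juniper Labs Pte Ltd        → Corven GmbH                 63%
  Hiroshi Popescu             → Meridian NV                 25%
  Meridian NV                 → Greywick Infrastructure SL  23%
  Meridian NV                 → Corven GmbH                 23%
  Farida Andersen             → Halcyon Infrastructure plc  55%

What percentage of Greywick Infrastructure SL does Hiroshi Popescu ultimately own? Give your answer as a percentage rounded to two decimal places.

30.56%

Hiroshi reaches Greywick along 3 paths.
Direct stake: 20% = 20%.
Via Halcyon → Meridian: 38% × 55% × 23% = 4.807%.
Via Meridian: 25% × 23% = 5.75%.
Total: 20% + 4.807% + 5.75% = 30.557%.
Rounded: 30.56%.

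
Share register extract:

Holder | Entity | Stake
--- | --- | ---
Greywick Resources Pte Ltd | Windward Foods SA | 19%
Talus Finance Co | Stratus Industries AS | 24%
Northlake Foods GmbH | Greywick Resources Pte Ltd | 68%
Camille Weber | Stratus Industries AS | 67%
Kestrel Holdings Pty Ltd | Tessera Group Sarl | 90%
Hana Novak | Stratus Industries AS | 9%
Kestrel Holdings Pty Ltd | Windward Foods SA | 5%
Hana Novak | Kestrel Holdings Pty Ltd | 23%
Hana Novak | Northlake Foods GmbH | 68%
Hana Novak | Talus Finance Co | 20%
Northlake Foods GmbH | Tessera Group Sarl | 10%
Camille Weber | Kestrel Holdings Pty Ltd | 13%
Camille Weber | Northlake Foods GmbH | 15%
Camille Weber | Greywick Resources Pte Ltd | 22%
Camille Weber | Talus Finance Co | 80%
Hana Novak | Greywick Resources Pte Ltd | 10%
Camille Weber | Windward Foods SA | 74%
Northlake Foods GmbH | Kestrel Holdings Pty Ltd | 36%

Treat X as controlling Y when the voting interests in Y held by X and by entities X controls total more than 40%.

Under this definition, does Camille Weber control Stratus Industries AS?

Camille holds 80% of Talus, so Camille controls Talus.
Camille and Talus together hold 67% + 24% = 91% of Stratus, so Camille controls Stratus.

Yes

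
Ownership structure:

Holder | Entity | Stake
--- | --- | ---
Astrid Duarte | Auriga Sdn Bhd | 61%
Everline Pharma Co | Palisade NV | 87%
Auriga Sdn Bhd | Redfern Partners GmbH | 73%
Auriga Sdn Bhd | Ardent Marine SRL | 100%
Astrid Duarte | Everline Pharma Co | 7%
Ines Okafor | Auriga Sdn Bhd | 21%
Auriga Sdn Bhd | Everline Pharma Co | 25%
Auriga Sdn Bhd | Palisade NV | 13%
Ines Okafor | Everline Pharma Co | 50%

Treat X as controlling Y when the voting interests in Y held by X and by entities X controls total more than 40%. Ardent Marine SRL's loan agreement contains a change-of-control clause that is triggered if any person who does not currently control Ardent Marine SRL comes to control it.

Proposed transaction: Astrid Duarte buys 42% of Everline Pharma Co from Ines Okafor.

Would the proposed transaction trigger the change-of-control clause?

No

The purchase adds only to Astrid's holdings (Ines's stake shrinks), so Astrid is the only person who could newly come to control Ardent.
Astrid holds 61% of Auriga, so Astrid controls Auriga.
Auriga holds 100% of Ardent, so Astrid controls Ardent.
So Astrid already controls Ardent before the transaction.
After the purchase, Astrid's direct stake in Everline rises to 7% + 42% = 49%, and Ines's stake falls to 8%.
Astrid controlled Ardent already, so this is not a new person acquiring control; every other person's position is unchanged or reduced.
No new person acquires control, so the clause is not triggered.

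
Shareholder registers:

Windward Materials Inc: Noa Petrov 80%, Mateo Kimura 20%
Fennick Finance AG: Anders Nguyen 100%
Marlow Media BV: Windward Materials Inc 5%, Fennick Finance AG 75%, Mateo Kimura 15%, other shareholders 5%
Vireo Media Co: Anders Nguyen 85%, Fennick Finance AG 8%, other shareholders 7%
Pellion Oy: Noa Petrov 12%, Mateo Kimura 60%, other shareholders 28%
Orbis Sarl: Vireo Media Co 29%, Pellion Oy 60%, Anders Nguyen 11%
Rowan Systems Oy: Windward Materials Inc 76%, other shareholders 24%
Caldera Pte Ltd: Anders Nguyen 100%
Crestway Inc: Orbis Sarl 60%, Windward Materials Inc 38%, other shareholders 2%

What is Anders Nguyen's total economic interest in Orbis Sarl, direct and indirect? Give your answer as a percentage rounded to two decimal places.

Anders reaches Orbis along 3 paths.
Via Vireo: 85% × 29% = 24.65%.
Via Fennick → Vireo: 100% × 8% × 29% = 2.32%.
Direct stake: 11% = 11%.
Total: 24.65% + 2.32% + 11% = 37.97%.

37.97%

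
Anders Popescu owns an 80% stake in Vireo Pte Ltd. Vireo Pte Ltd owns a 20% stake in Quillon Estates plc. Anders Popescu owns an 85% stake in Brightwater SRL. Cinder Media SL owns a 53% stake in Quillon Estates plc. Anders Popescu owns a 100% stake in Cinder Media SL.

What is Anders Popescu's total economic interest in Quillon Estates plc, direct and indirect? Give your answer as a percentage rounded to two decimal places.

69.00%

Anders reaches Quillon along 2 paths.
Via Cinder: 100% × 53% = 53%.
Via Vireo: 80% × 20% = 16%.
Total: 53% + 16% = 69%.
Rounded: 69.00%.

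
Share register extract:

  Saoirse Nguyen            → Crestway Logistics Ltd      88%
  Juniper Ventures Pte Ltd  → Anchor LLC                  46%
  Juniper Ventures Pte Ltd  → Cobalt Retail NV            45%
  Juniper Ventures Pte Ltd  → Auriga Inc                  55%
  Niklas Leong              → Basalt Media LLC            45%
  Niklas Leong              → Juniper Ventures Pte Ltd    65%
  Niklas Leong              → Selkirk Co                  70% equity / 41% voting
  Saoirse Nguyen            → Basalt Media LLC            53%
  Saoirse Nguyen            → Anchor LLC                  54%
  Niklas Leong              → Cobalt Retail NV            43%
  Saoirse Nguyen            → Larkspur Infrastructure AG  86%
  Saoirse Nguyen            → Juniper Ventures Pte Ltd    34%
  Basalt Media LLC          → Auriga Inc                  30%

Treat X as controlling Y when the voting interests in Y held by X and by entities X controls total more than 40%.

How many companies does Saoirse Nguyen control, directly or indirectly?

4

Saoirse holds 53% of Basalt, so Saoirse controls Basalt.
Saoirse holds 86% of Larkspur, so Saoirse controls Larkspur.
Saoirse holds 88% of Crestway, so Saoirse controls Crestway.
Saoirse holds 54% of Anchor, so Saoirse controls Anchor.
No other company's threshold is met.
Saoirse controls 4 companies.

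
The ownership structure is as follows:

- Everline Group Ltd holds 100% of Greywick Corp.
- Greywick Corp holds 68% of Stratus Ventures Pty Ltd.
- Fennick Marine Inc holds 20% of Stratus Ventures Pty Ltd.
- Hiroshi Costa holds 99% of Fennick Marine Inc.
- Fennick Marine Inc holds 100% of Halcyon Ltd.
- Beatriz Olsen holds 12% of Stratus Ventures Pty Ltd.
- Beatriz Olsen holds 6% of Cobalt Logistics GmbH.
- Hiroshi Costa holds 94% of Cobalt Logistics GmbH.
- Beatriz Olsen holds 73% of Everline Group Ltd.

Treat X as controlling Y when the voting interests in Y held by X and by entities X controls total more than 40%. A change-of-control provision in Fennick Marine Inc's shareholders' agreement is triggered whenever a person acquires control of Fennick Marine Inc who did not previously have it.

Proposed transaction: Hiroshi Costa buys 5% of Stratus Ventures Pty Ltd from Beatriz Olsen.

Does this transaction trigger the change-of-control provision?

No

The purchase adds only to Hiroshi's holdings (Beatriz's stake shrinks), so Hiroshi is the only person who could newly come to control Fennick.
Hiroshi holds 99% of Fennick, so Hiroshi controls Fennick.
So Hiroshi already controls Fennick before the transaction.
After the purchase, Hiroshi holds 5% of Stratus directly, and Beatriz's stake falls to 7%.
Hiroshi controlled Fennick already, so this is not a new person acquiring control; every other person's position is unchanged or reduced.
No new person acquires control, so the clause is not triggered.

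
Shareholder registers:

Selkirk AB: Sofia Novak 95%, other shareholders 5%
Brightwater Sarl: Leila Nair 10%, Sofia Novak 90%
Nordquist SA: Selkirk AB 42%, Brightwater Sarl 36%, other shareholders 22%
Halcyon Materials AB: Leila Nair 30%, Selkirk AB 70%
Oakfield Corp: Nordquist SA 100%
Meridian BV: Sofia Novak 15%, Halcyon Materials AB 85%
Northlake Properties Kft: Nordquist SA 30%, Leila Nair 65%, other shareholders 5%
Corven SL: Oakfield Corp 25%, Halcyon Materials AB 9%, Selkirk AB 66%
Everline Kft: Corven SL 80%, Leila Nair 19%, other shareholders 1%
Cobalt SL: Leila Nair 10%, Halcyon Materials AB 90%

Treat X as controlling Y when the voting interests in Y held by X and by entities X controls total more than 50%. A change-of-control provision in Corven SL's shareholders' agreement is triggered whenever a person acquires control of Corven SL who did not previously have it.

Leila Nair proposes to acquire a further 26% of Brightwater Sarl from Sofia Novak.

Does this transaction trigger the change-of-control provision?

The purchase adds only to Leila's holdings (Sofia's stake shrinks), so Leila is the only person who could newly come to control Corven.
Leila holds 65% of Northlake, so Leila controls Northlake.
Neither Leila nor any entity Leila controls holds any voting interest in Corven.
So before the transaction, Leila does not control Corven.
After the purchase, Leila's direct stake in Brightwater rises to 10% + 26% = 36%, and Sofia's stake falls to 64%.
Leila's side now holds 36% of Brightwater, not > 50%, so Leila still does not control Brightwater.
After the transaction, neither Leila nor any entity Leila controls holds a voting interest in Corven, so Leila still does not control it.
No new person acquires control, so the clause is not triggered.

No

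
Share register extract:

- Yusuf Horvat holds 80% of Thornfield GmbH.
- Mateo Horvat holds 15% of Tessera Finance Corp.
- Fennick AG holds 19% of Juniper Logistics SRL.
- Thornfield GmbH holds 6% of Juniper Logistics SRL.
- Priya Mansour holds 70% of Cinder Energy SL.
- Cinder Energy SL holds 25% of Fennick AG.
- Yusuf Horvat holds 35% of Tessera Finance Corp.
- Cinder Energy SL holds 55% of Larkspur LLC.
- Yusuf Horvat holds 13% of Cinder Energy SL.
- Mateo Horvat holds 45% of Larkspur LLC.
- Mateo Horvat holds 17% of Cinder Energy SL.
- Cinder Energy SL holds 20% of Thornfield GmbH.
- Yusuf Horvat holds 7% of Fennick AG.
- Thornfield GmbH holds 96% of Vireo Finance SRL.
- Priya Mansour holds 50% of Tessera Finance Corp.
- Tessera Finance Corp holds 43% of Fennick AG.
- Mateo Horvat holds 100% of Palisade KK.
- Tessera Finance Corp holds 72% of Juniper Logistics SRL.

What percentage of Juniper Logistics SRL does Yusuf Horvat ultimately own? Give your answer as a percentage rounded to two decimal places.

34.96%

Yusuf reaches Juniper along 6 paths.
Via Tessera → Fennick: 35% × 43% × 19% = 2.8595%.
Via Cinder → Fennick: 13% × 25% × 19% = 0.6175%.
Via Fennick: 7% × 19% = 1.33%.
Via Tessera: 35% × 72% = 25.2%.
Via Thornfield: 80% × 6% = 4.8%.
Via Cinder → Thornfield: 13% × 20% × 6% = 0.156%.
Total: 2.8595% + 0.6175% + 1.33% + 25.2% + 4.8% + 0.156% = 34.963%.
Rounded: 34.96%.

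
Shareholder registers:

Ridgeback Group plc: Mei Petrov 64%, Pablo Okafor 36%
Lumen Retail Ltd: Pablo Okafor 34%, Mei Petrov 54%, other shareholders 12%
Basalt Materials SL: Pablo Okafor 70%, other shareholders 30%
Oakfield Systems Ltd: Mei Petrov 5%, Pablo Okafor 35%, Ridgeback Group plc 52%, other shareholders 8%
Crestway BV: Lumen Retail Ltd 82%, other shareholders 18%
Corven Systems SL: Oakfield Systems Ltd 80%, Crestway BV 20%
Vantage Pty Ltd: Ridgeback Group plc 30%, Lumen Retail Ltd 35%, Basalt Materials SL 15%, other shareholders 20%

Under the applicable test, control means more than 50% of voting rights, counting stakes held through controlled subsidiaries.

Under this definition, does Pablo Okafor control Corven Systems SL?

No

Pablo holds 70% of Basalt, so Pablo controls Basalt.
Neither Pablo nor any entity Pablo controls holds any voting interest in Corven.
So Pablo does not control Corven.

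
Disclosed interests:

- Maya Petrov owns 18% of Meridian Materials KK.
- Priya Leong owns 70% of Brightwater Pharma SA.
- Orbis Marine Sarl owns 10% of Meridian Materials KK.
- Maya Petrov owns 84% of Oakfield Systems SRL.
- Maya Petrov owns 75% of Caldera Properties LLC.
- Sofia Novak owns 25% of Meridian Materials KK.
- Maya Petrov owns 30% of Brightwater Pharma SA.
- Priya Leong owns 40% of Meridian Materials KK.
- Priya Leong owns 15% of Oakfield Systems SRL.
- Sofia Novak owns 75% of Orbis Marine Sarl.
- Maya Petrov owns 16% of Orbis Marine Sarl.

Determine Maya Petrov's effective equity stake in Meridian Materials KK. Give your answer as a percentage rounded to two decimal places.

19.60%

Maya reaches Meridian along 2 paths.
Direct stake: 18% = 18%.
Via Orbis: 16% × 10% = 1.6%.
Total: 18% + 1.6% = 19.6%.
Rounded: 19.60%.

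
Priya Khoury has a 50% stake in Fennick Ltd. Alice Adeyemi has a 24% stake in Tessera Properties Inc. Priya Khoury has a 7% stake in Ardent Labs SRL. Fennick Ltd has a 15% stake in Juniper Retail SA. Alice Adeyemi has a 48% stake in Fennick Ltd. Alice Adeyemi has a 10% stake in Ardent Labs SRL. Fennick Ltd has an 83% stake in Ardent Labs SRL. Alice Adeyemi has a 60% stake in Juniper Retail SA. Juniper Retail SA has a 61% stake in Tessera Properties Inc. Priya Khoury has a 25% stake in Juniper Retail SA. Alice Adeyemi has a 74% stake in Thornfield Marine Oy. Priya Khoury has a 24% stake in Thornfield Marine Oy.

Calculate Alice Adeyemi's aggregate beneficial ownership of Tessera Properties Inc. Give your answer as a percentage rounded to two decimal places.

64.99%

Alice reaches Tessera along 3 paths.
Direct stake: 24% = 24%.
Via Juniper: 60% × 61% = 36.6%.
Via Fennick → Juniper: 48% × 15% × 61% = 4.392%.
Total: 24% + 36.6% + 4.392% = 64.992%.
Rounded: 64.99%.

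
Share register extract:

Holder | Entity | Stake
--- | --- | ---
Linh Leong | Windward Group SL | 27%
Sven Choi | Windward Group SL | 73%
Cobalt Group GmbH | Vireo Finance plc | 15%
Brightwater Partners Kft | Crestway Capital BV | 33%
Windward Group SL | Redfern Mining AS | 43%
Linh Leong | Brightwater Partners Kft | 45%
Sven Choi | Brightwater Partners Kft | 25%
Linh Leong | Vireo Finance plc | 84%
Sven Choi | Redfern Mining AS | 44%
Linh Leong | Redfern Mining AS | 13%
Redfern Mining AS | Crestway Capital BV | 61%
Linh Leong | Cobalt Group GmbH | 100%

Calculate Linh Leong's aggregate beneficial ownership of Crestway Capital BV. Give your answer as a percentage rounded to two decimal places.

29.86%

Linh reaches Crestway along 3 paths.
Via Brightwater: 45% × 33% = 14.85%.
Via Windward → Redfern: 27% × 43% × 61% = 7.0821%.
Via Redfern: 13% × 61% = 7.93%.
Total: 14.85% + 7.0821% + 7.93% = 29.8621%.
Rounded: 29.86%.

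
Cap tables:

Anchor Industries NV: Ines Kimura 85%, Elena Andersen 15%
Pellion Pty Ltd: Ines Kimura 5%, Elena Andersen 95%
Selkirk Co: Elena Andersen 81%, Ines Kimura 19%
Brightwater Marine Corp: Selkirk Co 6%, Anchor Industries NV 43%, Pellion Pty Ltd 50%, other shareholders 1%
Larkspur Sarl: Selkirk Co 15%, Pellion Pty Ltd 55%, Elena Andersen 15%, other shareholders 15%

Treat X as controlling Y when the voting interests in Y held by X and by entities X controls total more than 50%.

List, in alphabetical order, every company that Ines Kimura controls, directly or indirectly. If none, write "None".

Anchor Industries NV

Ines holds 85% of Anchor, so Ines controls Anchor.
No other company's threshold is met.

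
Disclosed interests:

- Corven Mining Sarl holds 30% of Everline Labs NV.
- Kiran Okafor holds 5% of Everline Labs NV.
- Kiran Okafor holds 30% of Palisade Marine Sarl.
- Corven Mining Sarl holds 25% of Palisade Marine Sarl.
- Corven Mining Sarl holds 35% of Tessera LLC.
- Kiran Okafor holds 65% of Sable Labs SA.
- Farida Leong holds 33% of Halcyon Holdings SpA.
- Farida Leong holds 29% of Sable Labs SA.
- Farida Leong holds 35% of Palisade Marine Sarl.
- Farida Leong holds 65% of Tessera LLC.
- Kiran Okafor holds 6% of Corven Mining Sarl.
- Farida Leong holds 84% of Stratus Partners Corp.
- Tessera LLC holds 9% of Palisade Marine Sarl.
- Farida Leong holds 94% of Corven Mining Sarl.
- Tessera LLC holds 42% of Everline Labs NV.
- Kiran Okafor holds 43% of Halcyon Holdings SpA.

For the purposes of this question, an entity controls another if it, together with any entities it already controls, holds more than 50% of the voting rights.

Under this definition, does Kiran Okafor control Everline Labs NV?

No

Kiran holds 65% of Sable, so Kiran controls Sable.
In Everline, Kiran's side holds only 5%, not > 50%.
So Kiran does not control Everline.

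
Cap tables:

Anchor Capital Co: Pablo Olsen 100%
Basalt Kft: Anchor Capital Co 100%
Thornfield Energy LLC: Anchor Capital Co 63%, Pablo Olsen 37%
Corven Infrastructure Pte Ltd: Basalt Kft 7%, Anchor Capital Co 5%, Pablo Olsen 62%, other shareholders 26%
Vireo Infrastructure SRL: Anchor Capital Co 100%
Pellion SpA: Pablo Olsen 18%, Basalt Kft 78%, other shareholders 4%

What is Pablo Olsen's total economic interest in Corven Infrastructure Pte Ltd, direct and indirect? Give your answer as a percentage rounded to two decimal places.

Pablo reaches Corven along 3 paths.
Via Anchor → Basalt: 100% × 100% × 7% = 7%.
Via Anchor: 100% × 5% = 5%.
Direct stake: 62% = 62%.
Total: 7% + 5% + 62% = 74%.
Rounded: 74.00%.

74.00%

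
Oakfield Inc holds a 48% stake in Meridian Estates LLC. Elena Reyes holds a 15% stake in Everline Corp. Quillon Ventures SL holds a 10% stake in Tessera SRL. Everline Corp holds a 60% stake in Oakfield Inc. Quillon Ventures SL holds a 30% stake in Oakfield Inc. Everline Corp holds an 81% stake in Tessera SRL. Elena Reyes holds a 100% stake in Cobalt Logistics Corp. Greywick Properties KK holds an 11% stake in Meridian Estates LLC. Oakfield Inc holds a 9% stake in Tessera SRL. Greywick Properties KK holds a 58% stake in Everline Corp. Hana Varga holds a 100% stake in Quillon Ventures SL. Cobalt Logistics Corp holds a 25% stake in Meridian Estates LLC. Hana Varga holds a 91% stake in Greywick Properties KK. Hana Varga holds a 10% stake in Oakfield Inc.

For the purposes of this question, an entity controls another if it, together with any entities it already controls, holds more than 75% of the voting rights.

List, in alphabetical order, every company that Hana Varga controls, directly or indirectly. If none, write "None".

Greywick Properties KK, Quillon Ventures SL

Hana holds 91% of Greywick, so Hana controls Greywick.
Hana holds 100% of Quillon, so Hana controls Quillon.
No other company's threshold is met.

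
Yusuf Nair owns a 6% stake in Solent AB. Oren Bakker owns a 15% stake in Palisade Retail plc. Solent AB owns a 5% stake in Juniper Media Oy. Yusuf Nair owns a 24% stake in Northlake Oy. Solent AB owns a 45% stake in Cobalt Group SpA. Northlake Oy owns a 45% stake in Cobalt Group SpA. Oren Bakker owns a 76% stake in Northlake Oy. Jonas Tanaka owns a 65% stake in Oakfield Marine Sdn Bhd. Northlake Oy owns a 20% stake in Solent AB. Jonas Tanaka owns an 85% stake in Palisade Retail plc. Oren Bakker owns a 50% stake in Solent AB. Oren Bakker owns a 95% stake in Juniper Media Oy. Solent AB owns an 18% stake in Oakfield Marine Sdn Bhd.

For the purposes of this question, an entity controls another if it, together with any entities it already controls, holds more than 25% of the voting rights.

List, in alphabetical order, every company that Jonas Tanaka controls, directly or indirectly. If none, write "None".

Jonas holds 65% of Oakfield, so Jonas controls Oakfield.
Jonas holds 85% of Palisade, so Jonas controls Palisade.
No other company's threshold is met.

Oakfield Marine Sdn Bhd, Palisade Retail plc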